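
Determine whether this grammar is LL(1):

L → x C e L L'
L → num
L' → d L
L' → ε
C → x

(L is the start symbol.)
No. Predict set conflict for L': { 'd' }

A grammar is LL(1) if for each non-terminal N with multiple productions, the predict sets of those productions are pairwise disjoint, where PREDICT(N → α) = (FIRST(α) \ {ε}) ∪ (FOLLOW(N) if α ⇒* ε).

Relevant sets:
  FOLLOW(L') = { $, 'd' }

For L:
  PREDICT(L → x C e L L') = { 'x' }
  PREDICT(L → num) = { 'num' }
For L':
  PREDICT(L' → d L) = { 'd' }
  PREDICT(L' → ε) = { $, 'd' }
C has a single production, so nothing to check there.

Conflict found: Predict set conflict for L': { 'd' }
The grammar is NOT LL(1).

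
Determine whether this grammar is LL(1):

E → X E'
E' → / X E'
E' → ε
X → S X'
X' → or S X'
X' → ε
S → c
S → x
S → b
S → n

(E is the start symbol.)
Yes, the grammar is LL(1).

A grammar is LL(1) if for each non-terminal N with multiple productions, the predict sets of those productions are pairwise disjoint, where PREDICT(N → α) = (FIRST(α) \ {ε}) ∪ (FOLLOW(N) if α ⇒* ε).

Relevant sets:
  FOLLOW(E') = { $ }
  FOLLOW(X') = { $, '/' }

For E':
  PREDICT(E' → '/' X E') = { '/' }
  PREDICT(E' → ε) = { $ }
For X':
  PREDICT(X' → or S X') = { 'or' }
  PREDICT(X' → ε) = { $, '/' }
For S:
  PREDICT(S → c) = { 'c' }
  PREDICT(S → x) = { 'x' }
  PREDICT(S → b) = { 'b' }
  PREDICT(S → n) = { 'n' }
E, X have a single production, so nothing to check there.

All predict sets are disjoint. The grammar IS LL(1).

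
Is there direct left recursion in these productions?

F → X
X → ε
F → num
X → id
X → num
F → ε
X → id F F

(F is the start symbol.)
No direct left recursion

Direct left recursion occurs when N → N α for some non-terminal N (the right-hand side begins with the left-hand side itself).

F → X: starts with X
X → ε: starts with ε
F → num: starts with num
X → id: starts with id
X → num: starts with num
F → ε: starts with ε
X → id F F: starts with id

No direct left recursion found.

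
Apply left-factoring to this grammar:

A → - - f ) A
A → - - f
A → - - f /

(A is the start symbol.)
Left-factoring transforms A → αβ₁ | αβ₂ into A → αA' and A' → β₁ | β₂
(α is the longest common prefix among the alternatives). Repeat until
no nonterminal has two alternatives with a common prefix.

Round 1: A has alternatives sharing prefix '- - f'. Introduce A': A → - - f A'
  Add: A' → ) A
  Add: A' → ε
  Add: A' → /

No remaining common prefixes — done.

Resulting grammar:
A → - - f A'
A' → ) A
A' → ε
A' → /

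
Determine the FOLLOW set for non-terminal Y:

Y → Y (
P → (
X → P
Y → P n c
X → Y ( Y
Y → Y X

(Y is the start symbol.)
{ $, '(' }

Y is the start symbol, so $ ∈ FOLLOW(Y).
In Y → Y (: Y is followed by '(', add FIRST('(') \ {ε} = { '(' }
In X → Y ( Y: Y is followed by '(' Y, add FIRST('(' Y) \ {ε} = { '(' }
In X → Y ( Y: Y is at the end, add FOLLOW(X)
In Y → Y X: Y is followed by X, add FIRST(X) \ {ε} = { '(' }

The FOLLOW sets referred to above (computed the same way, to a fixed point):
  FOLLOW(X) = { $, '(' }

Taking the union: FOLLOW(Y) = { $, '(' }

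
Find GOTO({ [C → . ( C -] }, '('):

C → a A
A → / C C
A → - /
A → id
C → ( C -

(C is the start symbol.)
GOTO(I, '(') = CLOSURE({ [A → αX.β] : [A → α.Xβ] ∈ I, X = '(' })

Items with dot before '(', with the dot advanced:
  [C → . ( C -] → [C → ( . C -]
Closure of the advanced items:
  [C → ( . C -] has the dot before C: add [C → . a A], [C → . ( C -]

GOTO = { [C → ( . C -], [C → . ( C -], [C → . a A] }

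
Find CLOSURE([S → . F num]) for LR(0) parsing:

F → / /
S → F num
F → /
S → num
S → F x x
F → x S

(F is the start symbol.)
To compute CLOSURE, for each item [A → α.Bβ] where B is a non-terminal, add [B → .γ] for all productions B → γ; repeat for the newly added items until nothing changes.

Start with: [S → . F num]
  [S → . F num] has the dot before F: add [F → . / /], [F → . /], [F → . x S]
No further items can be added.

CLOSURE = { [F → . / /], [F → . /], [F → . x S], [S → . F num] }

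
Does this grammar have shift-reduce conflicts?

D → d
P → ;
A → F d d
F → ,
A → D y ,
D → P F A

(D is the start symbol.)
A shift-reduce conflict occurs when an LR(0) state has both:
  - a complete (reduce) item [A → α .] (dot at the end), and
  - a shift item [B → β . c γ] (dot before a terminal).

Augment with D' → D and build the canonical LR(0) collection (I0 = CLOSURE({[D' → . D]}), then GOTO on every symbol after a dot until no new states appear). It has 14 states:
  I0: { [D → . P F A], [D → . d], [D' → . D], [P → . ;] }  — shift
  I1: { [P → ; .] }  — reduce
  I2: { [D' → D .] }  — accept
  I3: { [D → P . F A], [F → . ,] }  — shift
  I4: { [D → d .] }  — reduce
  I5: { [F → , .] }  — reduce
  I6: { [A → . D y ,], [A → . F d d], [D → . P F A], [D → . d], [D → P F . A], [F → . ,], [P → . ;] }  — shift
  I7: { [D → P F A .] }  — reduce
  I8: { [A → D . y ,] }  — shift
  I9: { [A → F . d d] }  — shift
  I10: { [A → F d . d] }  — shift
  I11: { [A → F d d .] }  — reduce
  I12: { [A → D y . ,] }  — shift
  I13: { [A → D y , .] }  — reduce

No state contains both a complete item and a shift item.

Answer: No shift-reduce conflicts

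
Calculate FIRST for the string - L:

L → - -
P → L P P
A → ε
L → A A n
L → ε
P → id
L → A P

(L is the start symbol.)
To compute FIRST(- L), process the symbols left to right:
Symbol - is a terminal. Add '-' and stop.
FIRST(- L) = { '-' }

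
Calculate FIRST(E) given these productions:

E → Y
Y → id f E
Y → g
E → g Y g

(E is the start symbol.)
To compute FIRST(E), examine every production with E on the left-hand side, reading each right-hand side left to right until a non-nullable symbol is reached.

FIRST sets of the other non-terminals involved (by the same procedure, iterated to a fixed point):
  FIRST(Y) = { 'g', 'id' }

From E → Y:
  - Y is a non-terminal: add FIRST(Y) \ {ε} = { 'g', 'id' }
    Y is not nullable, so stop
From E → g Y g:
  - g is a terminal: add 'g' and stop

Collecting: FIRST(E) = { 'g', 'id' }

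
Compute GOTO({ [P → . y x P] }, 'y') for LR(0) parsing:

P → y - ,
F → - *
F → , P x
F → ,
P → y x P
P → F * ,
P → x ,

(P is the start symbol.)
GOTO(I, 'y') = CLOSURE({ [A → αX.β] : [A → α.Xβ] ∈ I, X = 'y' })

Items with dot before 'y', with the dot advanced:
  [P → . y x P] → [P → y . x P]
Closure adds nothing (no advanced item has the dot before a non-terminal).

GOTO = { [P → y . x P] }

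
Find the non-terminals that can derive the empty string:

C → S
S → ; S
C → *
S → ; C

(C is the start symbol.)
None

There are no ε-productions, so no non-terminal can derive ε.
No non-terminals are nullable.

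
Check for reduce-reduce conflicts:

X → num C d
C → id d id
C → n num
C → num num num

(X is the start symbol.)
Augment with X' → X and build the canonical LR(0) collection (I0 = CLOSURE({[X' → . X]}), then GOTO on every symbol after a dot until no new states appear). It has 13 states:
  I0: { [X → . num C d], [X' → . X] }  — shift
  I1: { [X' → X .] }  — accept
  I2: { [C → . id d id], [C → . n num], [C → . num num num], [X → num . C d] }  — shift
  I3: { [X → num C . d] }  — shift
  I4: { [C → id . d id] }  — shift
  I5: { [C → n . num] }  — shift
  I6: { [C → num . num num] }  — shift
  I7: { [C → num num . num] }  — shift
  I8: { [C → num num num .] }  — reduce
  I9: { [C → n num .] }  — reduce
  I10: { [C → id d . id] }  — shift
  I11: { [C → id d id .] }  — reduce
  I12: { [X → num C d .] }  — reduce

No state contains more than one complete item.

Answer: No reduce-reduce conflicts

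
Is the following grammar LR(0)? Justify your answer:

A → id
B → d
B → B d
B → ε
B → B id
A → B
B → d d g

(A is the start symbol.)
No. Shift-reduce conflict between [B → .] and [A → . id]

A grammar is LR(0) if no state in the canonical LR(0) collection has:
  - both a shift item (dot before a terminal) and a complete item (shift-reduce conflict), or
  - two or more complete items (reduce-reduce conflict; the accept item [A' → A .] counts as a complete item here).

Augment with A' → A and build the canonical LR(0) collection (I0 = CLOSURE({[A' → . A]}), then GOTO on every symbol after a dot until no new states appear). It has 9 states:
  I0: { [A → . B], [A → . id], [A' → . A], [B → . B d], [B → . B id], [B → . d d g], [B → . d], [B → .] }  — shift, reduce
  I1: { [A' → A .] }  — accept
  I2: { [A → B .], [B → B . d], [B → B . id] }  — shift, reduce
  I3: { [B → d . d g], [B → d .] }  — shift, reduce
  I4: { [A → id .] }  — reduce
  I5: { [B → d d . g] }  — shift
  I6: { [B → d d g .] }  — reduce
  I7: { [B → B d .] }  — reduce
  I8: { [B → B id .] }  — reduce

Conflict in state I0:
  Shift-reduce conflict between [B → .] and [A → . id]
So the grammar is NOT LR(0).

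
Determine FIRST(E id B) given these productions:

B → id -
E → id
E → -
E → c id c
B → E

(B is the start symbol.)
{ '-', 'c', 'id' }

FIRST sets of the non-terminals involved (from the grammar, by fixed-point iteration):
  FIRST(E) = { '-', 'c', 'id' }

To compute FIRST(E id B), process the symbols left to right:
Symbol E is a non-terminal. Add FIRST(E) \ {ε} = { '-', 'c', 'id' }
E is not nullable (ε ∉ FIRST(E)), so stop here.
FIRST(E id B) = { '-', 'c', 'id' }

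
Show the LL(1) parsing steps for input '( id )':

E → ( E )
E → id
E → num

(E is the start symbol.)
LL(1) parsing maintains a stack (initially the start symbol over $) and the input. At each step: if the stack top is a terminal, match it against the current input token; if it is a non-terminal N, replace it with the RHS of M[N, lookahead] (the unique production whose predict set contains the lookahead).

Stack is shown with the top on the left.

Stack    Input     Action
-------------------------
E $      ( id ) $  output E → ( E )
( E ) $  ( id ) $  match '('
E ) $    id ) $    output E → id
id ) $   id ) $    match 'id'
) $      ) $       match ')'
$        $         accept

The string is accepted.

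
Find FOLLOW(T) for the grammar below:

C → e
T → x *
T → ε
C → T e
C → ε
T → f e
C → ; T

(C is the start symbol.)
In C → T e: T is followed by e, add FIRST(e) \ {ε} = { 'e' }
In C → ; T: T is at the end, add FOLLOW(C)

The FOLLOW sets referred to above (computed the same way, to a fixed point):
  FOLLOW(C) = { $ }

Taking the union: FOLLOW(T) = { $, 'e' }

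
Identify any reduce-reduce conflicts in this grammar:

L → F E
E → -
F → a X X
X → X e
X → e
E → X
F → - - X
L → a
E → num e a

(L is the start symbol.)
Augment with L' → L and build the canonical LR(0) collection (I0 = CLOSURE({[L' → . L]}), then GOTO on every symbol after a dot until no new states appear). It has 18 states:
  I0: { [F → . - - X], [F → . a X X], [L → . F E], [L → . a], [L' → . L] }  — shift
  I1: { [F → - . - X] }  — shift
  I2: { [E → . -], [E → . X], [E → . num e a], [L → F . E], [X → . X e], [X → . e] }  — shift
  I3: { [L' → L .] }  — accept
  I4: { [F → a . X X], [L → a .], [X → . X e], [X → . e] }  — shift, reduce
  I5: { [F → a X . X], [X → . X e], [X → . e], [X → X . e] }  — shift
  I6: { [X → e .] }  — reduce
  I7: { [F → a X X .], [X → X . e] }  — shift, reduce
  I8: { [X → X e .], [X → e .] }  — 2 reduces
  I9: { [X → X e .] }  — reduce
  I10: { [E → - .] }  — reduce
  I11: { [L → F E .] }  — reduce
  I12: { [E → X .], [X → X . e] }  — shift, reduce
  I13: { [E → num . e a] }  — shift
  I14: { [E → num e . a] }  — shift
  I15: { [E → num e a .] }  — reduce
  I16: { [F → - - . X], [X → . X e], [X → . e] }  — shift
  I17: { [F → - - X .], [X → X . e] }  — shift, reduce

I8 contains complete items [X → X e .], [X → e .] — reduce-reduce conflict.

Answer: Yes — I8: [X → X e .] vs [X → e .]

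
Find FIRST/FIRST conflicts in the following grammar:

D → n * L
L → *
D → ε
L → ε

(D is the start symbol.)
Productions for D:
  D → n * L: FIRST = { 'n' }
  D → ε: FIRST = { ε }
Productions for L:
  L → *: FIRST = { '*' }
  L → ε: FIRST = { ε }

All alternatives of each non-terminal have pairwise disjoint FIRST sets.

Answer: No FIRST/FIRST conflicts.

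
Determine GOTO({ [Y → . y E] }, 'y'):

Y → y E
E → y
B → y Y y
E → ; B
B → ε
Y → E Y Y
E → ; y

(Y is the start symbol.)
{ [E → . ; B], [E → . ; y], [E → . y], [Y → y . E] }

GOTO(I, 'y') = CLOSURE({ [A → αX.β] : [A → α.Xβ] ∈ I, X = 'y' })

Items with dot before 'y', with the dot advanced:
  [Y → . y E] → [Y → y . E]
Closure of the advanced items:
  [Y → y . E] has the dot before E: add [E → . y], [E → . ; B], [E → . ; y]

GOTO = { [E → . ; B], [E → . ; y], [E → . y], [Y → y . E] }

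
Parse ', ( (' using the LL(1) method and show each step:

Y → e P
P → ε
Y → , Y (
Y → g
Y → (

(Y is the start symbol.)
LL(1) parsing maintains a stack (initially the start symbol over $) and the input. At each step: if the stack top is a terminal, match it against the current input token; if it is a non-terminal N, replace it with the RHS of M[N, lookahead] (the unique production whose predict set contains the lookahead).

Stack is shown with the top on the left.

Stack    Input    Action
------------------------
Y $      , ( ( $  output Y → , Y (
, Y ( $  , ( ( $  match ','
Y ( $    ( ( $    output Y → (
( ( $    ( ( $    match '('
( $      ( $      match '('
$        $        accept

The string is accepted.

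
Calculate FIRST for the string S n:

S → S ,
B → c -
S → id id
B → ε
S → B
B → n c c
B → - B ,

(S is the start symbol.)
FIRST sets of the non-terminals involved (from the grammar, by fixed-point iteration):
  FIRST(S) = { ',', '-', 'c', 'id', 'n', ε }

To compute FIRST(S n), process the symbols left to right:
Symbol S is a non-terminal. Add FIRST(S) \ {ε} = { ',', '-', 'c', 'id', 'n' }
S is nullable (ε ∈ FIRST(S)), continue to the next symbol.
Symbol n is a terminal. Add 'n' and stop.
FIRST(S n) = { ',', '-', 'c', 'id', 'n' }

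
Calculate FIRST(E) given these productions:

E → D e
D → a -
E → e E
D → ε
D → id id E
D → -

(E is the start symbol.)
FIRST sets of the other non-terminals involved (by the same procedure, iterated to a fixed point):
  FIRST(D) = { '-', 'a', 'id', ε }

From E → D e:
  - D is a non-terminal: add FIRST(D) \ {ε} = { '-', 'a', 'id' }
    D is nullable, so continue to the next symbol
  - e is a terminal: add 'e' and stop
From E → e E:
  - e is a terminal: add 'e' and stop

Collecting: FIRST(E) = { '-', 'a', 'e', 'id' }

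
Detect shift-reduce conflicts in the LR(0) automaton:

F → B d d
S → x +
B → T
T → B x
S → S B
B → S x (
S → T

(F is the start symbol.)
A shift-reduce conflict occurs when an LR(0) state has both:
  - a complete (reduce) item [A → α .] (dot at the end), and
  - a shift item [B → β . c γ] (dot before a terminal).

Augment with F' → F and build the canonical LR(0) collection (I0 = CLOSURE({[F' → . F]}), then GOTO on every symbol after a dot until no new states appear). It has 13 states:
  I0: { [B → . S x (], [B → . T], [F → . B d d], [F' → . F], [S → . S B], [S → . T], [S → . x +], [T → . B x] }  — shift
  I1: { [F → B . d d], [T → B . x] }  — shift
  I2: { [F' → F .] }  — accept
  I3: { [B → . S x (], [B → . T], [B → S . x (], [S → . S B], [S → . T], [S → . x +], [S → S . B], [T → . B x] }  — shift
  I4: { [B → T .], [S → T .] }  — 2 reduces
  I5: { [S → x . +] }  — shift
  I6: { [S → x + .] }  — reduce
  I7: { [S → S B .], [T → B . x] }  — shift, reduce
  I8: { [B → S x . (], [S → x . +] }  — shift
  I9: { [B → S x ( .] }  — reduce
  I10: { [T → B x .] }  — reduce
  I11: { [F → B d . d] }  — shift
  I12: { [F → B d d .] }  — reduce

I7 contains reduce item [S → S B .] and shift item [T → B . x] — shift-reduce conflict.

Answer: Yes — I7: [S → S B .] vs [T → B . x]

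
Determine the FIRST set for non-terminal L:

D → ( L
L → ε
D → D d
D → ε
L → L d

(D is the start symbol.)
{ 'd', ε }

From L → ε:
  - ε-production, so ε ∈ FIRST(L)
From L → L d:
  - L is the symbol being defined: contributes nothing new
    L is nullable, so continue to the next symbol
  - d is a terminal: add 'd' and stop

Collecting: FIRST(L) = { 'd', ε }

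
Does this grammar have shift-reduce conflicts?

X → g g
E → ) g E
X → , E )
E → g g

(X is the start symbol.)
Augment with X' → X and build the canonical LR(0) collection (I0 = CLOSURE({[X' → . X]}), then GOTO on every symbol after a dot until no new states appear). It has 12 states:
  I0: { [X → . , E )], [X → . g g], [X' → . X] }  — shift
  I1: { [E → . ) g E], [E → . g g], [X → , . E )] }  — shift
  I2: { [X' → X .] }  — accept
  I3: { [X → g . g] }  — shift
  I4: { [X → g g .] }  — reduce
  I5: { [E → ) . g E] }  — shift
  I6: { [X → , E . )] }  — shift
  I7: { [E → g . g] }  — shift
  I8: { [E → g g .] }  — reduce
  I9: { [X → , E ) .] }  — reduce
  I10: { [E → ) g . E], [E → . ) g E], [E → . g g] }  — shift
  I11: { [E → ) g E .] }  — reduce

No state contains both a complete item and a shift item.

Answer: No shift-reduce conflicts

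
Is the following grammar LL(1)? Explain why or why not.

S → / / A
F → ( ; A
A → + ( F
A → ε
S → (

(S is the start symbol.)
Yes, the grammar is LL(1).

A grammar is LL(1) if for each non-terminal N with multiple productions, the predict sets of those productions are pairwise disjoint, where PREDICT(N → α) = (FIRST(α) \ {ε}) ∪ (FOLLOW(N) if α ⇒* ε).

Relevant sets:
  FOLLOW(A) = { $ }

For S:
  PREDICT(S → '/' '/' A) = { '/' }
  PREDICT(S → '(') = { '(' }
For A:
  PREDICT(A → '+' '(' F) = { '+' }
  PREDICT(A → ε) = { $ }
F has a single production, so nothing to check there.

All predict sets are disjoint. The grammar IS LL(1).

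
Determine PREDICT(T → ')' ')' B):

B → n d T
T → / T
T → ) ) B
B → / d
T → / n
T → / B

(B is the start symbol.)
PREDICT(T → ')' ')' B) = (FIRST(RHS) \ {ε}) ∪ (FOLLOW(T) if ε ∈ FIRST(RHS), i.e. RHS ⇒* ε)
FIRST(')' ')' B) = { ')' }
ε ∉ FIRST(')' ')' B), so FOLLOW(T) is not added.
PREDICT(T → ')' ')' B) = { ')' }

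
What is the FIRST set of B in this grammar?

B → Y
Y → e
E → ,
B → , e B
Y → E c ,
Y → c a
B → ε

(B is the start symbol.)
To compute FIRST(B), examine every production with B on the left-hand side, reading each right-hand side left to right until a non-nullable symbol is reached.

FIRST sets of the other non-terminals involved (by the same procedure, iterated to a fixed point):
  FIRST(Y) = { ',', 'c', 'e' }

From B → Y:
  - Y is a non-terminal: add FIRST(Y) \ {ε} = { ',', 'c', 'e' }
    Y is not nullable, so stop
From B → , e B:
  - ',' is a terminal: add ',' and stop
From B → ε:
  - ε-production, so ε ∈ FIRST(B)

Collecting: FIRST(B) = { ',', 'c', 'e', ε }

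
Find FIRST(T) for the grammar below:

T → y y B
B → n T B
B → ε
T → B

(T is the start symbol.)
FIRST sets of the other non-terminals involved (by the same procedure, iterated to a fixed point):
  FIRST(B) = { 'n', ε }

From T → y y B:
  - y is a terminal: add 'y' and stop
From T → B:
  - B is a non-terminal: add FIRST(B) \ {ε} = { 'n' }
    B is nullable and nothing follows, so the whole right-hand side can vanish: ε ∈ FIRST(T)

Collecting: FIRST(T) = { 'n', 'y', ε }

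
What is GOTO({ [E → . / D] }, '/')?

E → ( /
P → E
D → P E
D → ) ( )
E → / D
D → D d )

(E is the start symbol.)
GOTO(I, '/') = CLOSURE({ [A → αX.β] : [A → α.Xβ] ∈ I, X = '/' })

Items with dot before '/', with the dot advanced:
  [E → . / D] → [E → / . D]
Closure of the advanced items:
  [E → / . D] has the dot before D: add [D → . P E], [D → . ) ( )], [D → . D d )]
  [D → . P E] has the dot before P: add [P → . E]
  [P → . E] has the dot before E: add [E → . ( /], [E → . / D]

GOTO = { [D → . ) ( )], [D → . D d )], [D → . P E], [E → . ( /], [E → . / D], [E → / . D], [P → . E] }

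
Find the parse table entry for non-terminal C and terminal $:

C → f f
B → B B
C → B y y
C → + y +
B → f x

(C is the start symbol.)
To find M[C, $], we find productions for C where $ is in the predict set (PREDICT(N → α) = (FIRST(α) \ {ε}) ∪ (FOLLOW(N) if α ⇒* ε)).

Relevant sets:
  FIRST(B) = { 'f' }

C → f f: PREDICT = { 'f' }
C → B y y: PREDICT = { 'f' }
C → + y +: PREDICT = { '+' }

M[C, $] is empty (no production applies)

Answer: Empty (error entry)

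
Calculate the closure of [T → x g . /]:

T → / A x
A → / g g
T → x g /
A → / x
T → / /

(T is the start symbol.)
{ [T → x g . /] }

Start with: [T → x g . /]
The dot precedes the terminal '/', so nothing is added.

CLOSURE = { [T → x g . /] }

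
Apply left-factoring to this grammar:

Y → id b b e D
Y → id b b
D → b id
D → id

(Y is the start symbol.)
Y → id b b Y'
Y' → e D
Y' → ε
D → b id
D → id

Left-factoring transforms A → αβ₁ | αβ₂ into A → αA' and A' → β₁ | β₂
(α is the longest common prefix among the alternatives). Repeat until
no nonterminal has two alternatives with a common prefix.

Round 1: Y has alternatives sharing prefix 'id b b'. Introduce Y': Y → id b b Y'
  Add: Y' → e D
  Add: Y' → ε

No remaining common prefixes — done.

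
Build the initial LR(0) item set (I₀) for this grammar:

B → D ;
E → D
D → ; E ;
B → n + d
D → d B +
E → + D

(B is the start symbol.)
{ [B → . D ;], [B → . n + d], [B' → . B], [D → . ; E ;], [D → . d B +] }

First, augment the grammar with B' → B
I₀ = CLOSURE({ [B' → . B] }):
  [B' → . B] has the dot before B: add [B → . D ;], [B → . n + d]
  [B → . D ;] has the dot before D: add [D → . ; E ;], [D → . d B +]
No further items can be added.

I₀ = { [B → . D ;], [B → . n + d], [B' → . B], [D → . ; E ;], [D → . d B +] }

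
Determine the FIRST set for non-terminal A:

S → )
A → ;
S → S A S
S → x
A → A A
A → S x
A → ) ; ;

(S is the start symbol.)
{ ')', ';', 'x' }

To compute FIRST(A), examine every production with A on the left-hand side, reading each right-hand side left to right until a non-nullable symbol is reached.

FIRST sets of the other non-terminals involved (by the same procedure, iterated to a fixed point):
  FIRST(S) = { ')', 'x' }

From A → ;:
  - ';' is a terminal: add ';' and stop
From A → A A:
  - A is the symbol being defined: contributes nothing new
    A is not nullable, so stop
From A → S x:
  - S is a non-terminal: add FIRST(S) \ {ε} = { ')', 'x' }
    S is not nullable, so stop
From A → ) ; ;:
  - ')' is a terminal: add ')' and stop

Collecting: FIRST(A) = { ')', ';', 'x' }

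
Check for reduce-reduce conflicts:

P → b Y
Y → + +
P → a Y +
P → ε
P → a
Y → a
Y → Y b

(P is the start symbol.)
Augment with P' → P and build the canonical LR(0) collection (I0 = CLOSURE({[P' → . P]}), then GOTO on every symbol after a dot until no new states appear). It has 11 states:
  I0: { [P → . a Y +], [P → . a], [P → . b Y], [P → .], [P' → . P] }  — shift, reduce
  I1: { [P' → P .] }  — accept
  I2: { [P → a . Y +], [P → a .], [Y → . + +], [Y → . Y b], [Y → . a] }  — shift, reduce
  I3: { [P → b . Y], [Y → . + +], [Y → . Y b], [Y → . a] }  — shift
  I4: { [Y → + . +] }  — shift
  I5: { [P → b Y .], [Y → Y . b] }  — shift, reduce
  I6: { [Y → a .] }  — reduce
  I7: { [Y → Y b .] }  — reduce
  I8: { [Y → + + .] }  — reduce
  I9: { [P → a Y . +], [Y → Y . b] }  — shift
  I10: { [P → a Y + .] }  — reduce

No state contains more than one complete item.

Answer: No reduce-reduce conflicts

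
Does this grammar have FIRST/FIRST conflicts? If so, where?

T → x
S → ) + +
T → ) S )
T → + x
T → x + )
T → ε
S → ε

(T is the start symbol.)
Yes. T → x / T → x '+' ')' on { 'x' }

Productions for T:
  T → x: FIRST = { 'x' }
  T → ) S ): FIRST = { ')' }
  T → + x: FIRST = { '+' }
  T → x + ): FIRST = { 'x' }
  T → ε: FIRST = { ε }
Productions for S:
  S → ) + +: FIRST = { ')' }
  S → ε: FIRST = { ε }

Conflict for T: T → x and T → x + )
  Overlap: { 'x' }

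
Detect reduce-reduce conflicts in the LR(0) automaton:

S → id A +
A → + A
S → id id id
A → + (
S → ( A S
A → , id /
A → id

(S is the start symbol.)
No reduce-reduce conflicts

Augment with S' → S and build the canonical LR(0) collection (I0 = CLOSURE({[S' → . S]}), then GOTO on every symbol after a dot until no new states appear). It has 17 states:
  I0: { [S → . ( A S], [S → . id A +], [S → . id id id], [S' → . S] }  — shift
  I1: { [A → . + (], [A → . + A], [A → . , id /], [A → . id], [S → ( . A S] }  — shift
  I2: { [S' → S .] }  — accept
  I3: { [A → . + (], [A → . + A], [A → . , id /], [A → . id], [S → id . A +], [S → id . id id] }  — shift
  I4: { [A → + . (], [A → + . A], [A → . + (], [A → . + A], [A → . , id /], [A → . id] }  — shift
  I5: { [A → , . id /] }  — shift
  I6: { [S → id A . +] }  — shift
  I7: { [A → id .], [S → id id . id] }  — shift, reduce
  I8: { [S → id id id .] }  — reduce
  I9: { [S → id A + .] }  — reduce
  I10: { [A → , id . /] }  — shift
  I11: { [A → , id / .] }  — reduce
  I12: { [A → + ( .] }  — reduce
  I13: { [A → + A .] }  — reduce
  I14: { [A → id .] }  — reduce
  I15: { [S → ( A . S], [S → . ( A S], [S → . id A +], [S → . id id id] }  — shift
  I16: { [S → ( A S .] }  — reduce

No state contains more than one complete item.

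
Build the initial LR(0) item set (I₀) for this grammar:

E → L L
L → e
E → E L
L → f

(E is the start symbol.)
{ [E → . E L], [E → . L L], [E' → . E], [L → . e], [L → . f] }

First, augment the grammar with E' → E
I₀ = CLOSURE({ [E' → . E] }):
  [E' → . E] has the dot before E: add [E → . L L], [E → . E L]
  [E → . L L] has the dot before L: add [L → . e], [L → . f]
No further items can be added.

I₀ = { [E → . E L], [E → . L L], [E' → . E], [L → . e], [L → . f] }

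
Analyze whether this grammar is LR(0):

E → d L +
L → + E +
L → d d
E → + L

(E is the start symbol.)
Yes, the grammar is LR(0)

A grammar is LR(0) if no state in the canonical LR(0) collection has:
  - both a shift item (dot before a terminal) and a complete item (shift-reduce conflict), or
  - two or more complete items (reduce-reduce conflict; the accept item [E' → E .] counts as a complete item here).

Augment with E' → E and build the canonical LR(0) collection (I0 = CLOSURE({[E' → . E]}), then GOTO on every symbol after a dot until no new states appear). It has 12 states:
  I0: { [E → . + L], [E → . d L +], [E' → . E] }  — shift
  I1: { [E → + . L], [L → . + E +], [L → . d d] }  — shift
  I2: { [E' → E .] }  — accept
  I3: { [E → d . L +], [L → . + E +], [L → . d d] }  — shift
  I4: { [E → . + L], [E → . d L +], [L → + . E +] }  — shift
  I5: { [E → d L . +] }  — shift
  I6: { [L → d . d] }  — shift
  I7: { [L → d d .] }  — reduce
  I8: { [E → d L + .] }  — reduce
  I9: { [L → + E . +] }  — shift
  I10: { [L → + E + .] }  — reduce
  I11: { [E → + L .] }  — reduce

Every state is either a pure shift/goto state or contains exactly one complete item and nothing to shift — no conflicts. The grammar is LR(0).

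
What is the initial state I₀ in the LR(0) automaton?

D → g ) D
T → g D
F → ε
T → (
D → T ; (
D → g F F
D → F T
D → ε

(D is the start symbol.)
{ [D → . F T], [D → . T ; (], [D → . g ) D], [D → . g F F], [D → .], [D' → . D], [F → .], [T → . (], [T → . g D] }

First, augment the grammar with D' → D
I₀ = CLOSURE({ [D' → . D] }):
  [D' → . D] has the dot before D: add [D → . g ) D], [D → . T ; (], [D → . g F F], [D → . F T], [D → .]
  [D → . T ; (] has the dot before T: add [T → . g D], [T → . (]
  [D → . F T] has the dot before F: add [F → .]
No further items can be added.

I₀ = { [D → . F T], [D → . T ; (], [D → . g ) D], [D → . g F F], [D → .], [D' → . D], [F → .], [T → . (], [T → . g D] }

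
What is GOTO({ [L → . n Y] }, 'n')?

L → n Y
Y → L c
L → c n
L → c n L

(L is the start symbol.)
{ [L → . c n L], [L → . c n], [L → . n Y], [L → n . Y], [Y → . L c] }

GOTO(I, 'n') = CLOSURE({ [A → αX.β] : [A → α.Xβ] ∈ I, X = 'n' })

Items with dot before 'n', with the dot advanced:
  [L → . n Y] → [L → n . Y]
Closure of the advanced items:
  [L → n . Y] has the dot before Y: add [Y → . L c]
  [Y → . L c] has the dot before L: add [L → . n Y], [L → . c n], [L → . c n L]

GOTO = { [L → . c n L], [L → . c n], [L → . n Y], [L → n . Y], [Y → . L c] }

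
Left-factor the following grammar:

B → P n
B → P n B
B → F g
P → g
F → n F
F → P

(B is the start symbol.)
Left-factoring transforms A → αβ₁ | αβ₂ into A → αA' and A' → β₁ | β₂
(α is the longest common prefix among the alternatives). Repeat until
no nonterminal has two alternatives with a common prefix.

Round 1: B has alternatives sharing prefix 'P n'. Introduce B': B → P n B'
  Add: B' → ε
  Add: B' → B

No remaining common prefixes — done.

Resulting grammar:
B → P n B'
B' → ε
B' → B
B → F g
P → g
F → n F
F → P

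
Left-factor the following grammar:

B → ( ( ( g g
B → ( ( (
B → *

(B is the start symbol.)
B → ( ( ( B'
B' → g g
B' → ε
B → *

Left-factoring transforms A → αβ₁ | αβ₂ into A → αA' and A' → β₁ | β₂
(α is the longest common prefix among the alternatives). Repeat until
no nonterminal has two alternatives with a common prefix.

Round 1: B has alternatives sharing prefix '( ( ('. Introduce B': B → ( ( ( B'
  Add: B' → g g
  Add: B' → ε

No remaining common prefixes — done.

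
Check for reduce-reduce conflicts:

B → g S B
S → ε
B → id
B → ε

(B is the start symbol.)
A reduce-reduce conflict occurs when an LR(0) state has two complete items [A → α .] and [B → β .] — both call for a reduction, and with no lookahead the parser cannot choose between them.

Augment with B' → B and build the canonical LR(0) collection (I0 = CLOSURE({[B' → . B]}), then GOTO on every symbol after a dot until no new states appear). It has 6 states:
  I0: { [B → . g S B], [B → . id], [B → .], [B' → . B] }  — shift, reduce
  I1: { [B' → B .] }  — accept
  I2: { [B → g . S B], [S → .] }  — reduce
  I3: { [B → id .] }  — reduce
  I4: { [B → . g S B], [B → . id], [B → .], [B → g S . B] }  — shift, reduce
  I5: { [B → g S B .] }  — reduce

No state contains more than one complete item.

Answer: No reduce-reduce conflicts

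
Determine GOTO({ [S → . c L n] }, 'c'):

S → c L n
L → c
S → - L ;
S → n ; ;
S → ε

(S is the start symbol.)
GOTO(I, 'c') = CLOSURE({ [A → αX.β] : [A → α.Xβ] ∈ I, X = 'c' })

Items with dot before 'c', with the dot advanced:
  [S → . c L n] → [S → c . L n]
Closure of the advanced items:
  [S → c . L n] has the dot before L: add [L → . c]

GOTO = { [L → . c], [S → c . L n] }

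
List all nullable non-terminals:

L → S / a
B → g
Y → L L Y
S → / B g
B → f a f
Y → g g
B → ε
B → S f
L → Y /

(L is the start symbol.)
A non-terminal is nullable if it can derive ε (the empty string): either it has an ε-production, or it has a production whose right-hand side consists entirely of nullable non-terminals.

ε-productions: B → ε
So B is immediately nullable.
No further non-terminal can be added: every production for the remaining non-terminals contains a terminal or a non-nullable non-terminal.
Nullable = { 'B' }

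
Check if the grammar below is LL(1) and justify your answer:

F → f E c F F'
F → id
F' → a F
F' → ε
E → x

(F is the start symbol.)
A grammar is LL(1) if for each non-terminal N with multiple productions, the predict sets of those productions are pairwise disjoint, where PREDICT(N → α) = (FIRST(α) \ {ε}) ∪ (FOLLOW(N) if α ⇒* ε).

Relevant sets:
  FOLLOW(F') = { $, 'a' }

For F:
  PREDICT(F → f E c F F') = { 'f' }
  PREDICT(F → id) = { 'id' }
For F':
  PREDICT(F' → a F) = { 'a' }
  PREDICT(F' → ε) = { $, 'a' }
E has a single production, so nothing to check there.

Conflict found: Predict set conflict for F': { 'a' }
The grammar is NOT LL(1).

Answer: No. Predict set conflict for F': { 'a' }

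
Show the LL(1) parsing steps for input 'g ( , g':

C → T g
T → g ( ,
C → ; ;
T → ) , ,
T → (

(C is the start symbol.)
Stack is shown with the top on the left.

Stack      Input      Action
----------------------------
C $        g ( , g $  output C → T g
T g $      g ( , g $  output T → g ( ,
g ( , g $  g ( , g $  match 'g'
( , g $    ( , g $    match '('
, g $      , g $      match ','
g $        g $        match 'g'
$          $          accept

The string is accepted.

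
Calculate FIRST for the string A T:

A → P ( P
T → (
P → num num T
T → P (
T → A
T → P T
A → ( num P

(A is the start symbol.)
FIRST sets of the non-terminals involved (from the grammar, by fixed-point iteration):
  FIRST(A) = { '(', 'num' }

To compute FIRST(A T), process the symbols left to right:
Symbol A is a non-terminal. Add FIRST(A) \ {ε} = { '(', 'num' }
A is not nullable (ε ∉ FIRST(A)), so stop here.
FIRST(A T) = { '(', 'num' }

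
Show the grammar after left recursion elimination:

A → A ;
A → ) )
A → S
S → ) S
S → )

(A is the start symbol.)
A is directly left-recursive. The standard transformation for
  A → A α₁ | ... | A α_m | β₁ | ... | β_n
is
  A  → β₁ A' | ... | β_n A'
  A' → α₁ A' | ... | α_m A' | ε

A → ) ) becomes A → ) ) A'
A → S becomes A → S A'
A → A ; becomes A' → ; A'
Add A' → ε

Productions for other non-terminals are unchanged:
  S → ) S
  S → )

Resulting grammar:
A → ) ) A'
A → S A'
A' → ; A'
A' → ε
S → ) S
S → )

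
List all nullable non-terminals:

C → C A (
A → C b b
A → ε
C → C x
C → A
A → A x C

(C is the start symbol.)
A non-terminal is nullable if it can derive ε (the empty string): either it has an ε-production, or it has a production whose right-hand side consists entirely of nullable non-terminals.

ε-productions: A → ε
So A is immediately nullable.
C → A: every symbol on the right is nullable, so C is nullable too.
Every non-terminal is now nullable.
Nullable = { 'A', 'C' }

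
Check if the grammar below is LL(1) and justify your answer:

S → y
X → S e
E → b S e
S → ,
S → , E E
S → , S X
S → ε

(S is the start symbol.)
No. Predict set conflict for S: { 'y' }

A grammar is LL(1) if for each non-terminal N with multiple productions, the predict sets of those productions are pairwise disjoint, where PREDICT(N → α) = (FIRST(α) \ {ε}) ∪ (FOLLOW(N) if α ⇒* ε).

Relevant sets:
  FOLLOW(S) = { $, ',', 'e', 'y' }

For S:
  PREDICT(S → y) = { 'y' }
  PREDICT(S → ',') = { ',' }
  PREDICT(S → ',' E E) = { ',' }
  PREDICT(S → ',' S X) = { ',' }
  PREDICT(S → ε) = { $, ',', 'e', 'y' }
X, E have a single production, so nothing to check there.

Conflict found: Predict set conflict for S: { 'y' }
The grammar is NOT LL(1).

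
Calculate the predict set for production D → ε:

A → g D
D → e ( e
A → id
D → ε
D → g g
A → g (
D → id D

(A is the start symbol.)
PREDICT(D → ε) = (FIRST(RHS) \ {ε}) ∪ (FOLLOW(D) if ε ∈ FIRST(RHS), i.e. RHS ⇒* ε)
The right-hand side is ε (FIRST(ε) = { ε }), so the predict set is FOLLOW(D) = { $ }
PREDICT(D → ε) = { $ }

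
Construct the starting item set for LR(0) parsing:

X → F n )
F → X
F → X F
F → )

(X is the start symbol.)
First, augment the grammar with X' → X
I₀ = CLOSURE({ [X' → . X] }):
  [X' → . X] has the dot before X: add [X → . F n )]
  [X → . F n )] has the dot before F: add [F → . X], [F → . X F], [F → . )]
No further items can be added.

I₀ = { [F → . )], [F → . X F], [F → . X], [X → . F n )], [X' → . X] }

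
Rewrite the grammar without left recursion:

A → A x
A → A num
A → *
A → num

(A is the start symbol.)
A is directly left-recursive. The standard transformation for
  A → A α₁ | ... | A α_m | β₁ | ... | β_n
is
  A  → β₁ A' | ... | β_n A'
  A' → α₁ A' | ... | α_m A' | ε

A → * becomes A → * A'
A → num becomes A → num A'
A → A x becomes A' → x A'
A → A num becomes A' → num A'
Add A' → ε

Resulting grammar:
A → * A'
A → num A'
A' → x A'
A' → num A'
A' → ε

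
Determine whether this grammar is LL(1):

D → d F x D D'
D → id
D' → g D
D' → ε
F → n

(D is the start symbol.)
Relevant sets:
  FOLLOW(D') = { $, 'g' }

For D:
  PREDICT(D → d F x D D') = { 'd' }
  PREDICT(D → id) = { 'id' }
For D':
  PREDICT(D' → g D) = { 'g' }
  PREDICT(D' → ε) = { $, 'g' }
F has a single production, so nothing to check there.

Conflict found: Predict set conflict for D': { 'g' }
The grammar is NOT LL(1).

Answer: No. Predict set conflict for D': { 'g' }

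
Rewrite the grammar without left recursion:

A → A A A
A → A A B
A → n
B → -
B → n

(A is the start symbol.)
A → n A'
A' → A A A'
A' → A B A'
A' → ε
B → -
B → n

A is directly left-recursive. The standard transformation for
  A → A α₁ | ... | A α_m | β₁ | ... | β_n
is
  A  → β₁ A' | ... | β_n A'
  A' → α₁ A' | ... | α_m A' | ε

A → n becomes A → n A'
A → A A A becomes A' → A A A'
A → A A B becomes A' → A B A'
Add A' → ε

Productions for other non-terminals are unchanged:
  B → -
  B → n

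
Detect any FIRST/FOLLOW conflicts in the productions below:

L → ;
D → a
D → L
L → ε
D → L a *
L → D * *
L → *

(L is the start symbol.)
Nullable non-terminals: D, L.
FIRST sets used below: FIRST(L) = { '*', ';', 'a', ε }, FIRST(D) = { '*', ';', 'a', ε }

D: nullable alternative(s) D → L; FOLLOW(D) = { '*' }
  D → a: FIRST \ {ε} = { 'a' } — disjoint from FOLLOW(D)
  D → L: FIRST \ {ε} = { '*', ';', 'a' } — this is the only nullable alternative, skip
  D → L a *: FIRST \ {ε} = { '*', ';', 'a' } — overlaps FOLLOW(D) on { '*' }: CONFLICT

L: nullable alternative(s) L → ε; FOLLOW(L) = { $, '*', 'a' }
  L → ;: FIRST \ {ε} = { ';' } — disjoint from FOLLOW(L)
  L → ε: FIRST \ {ε} = { } — this is the only nullable alternative, skip
  L → D * *: FIRST \ {ε} = { '*', ';', 'a' } — overlaps FOLLOW(L) on { '*', 'a' }: CONFLICT
  L → *: FIRST \ {ε} = { '*' } — overlaps FOLLOW(L) on { '*' }: CONFLICT

So the grammar has 3 FIRST/FOLLOW conflicts (marked CONFLICT above).

Answer: Yes. L → D '*' '*' with FOLLOW(L) on { '*', 'a' }; L → '*' with FOLLOW(L) on { '*' }; D → L a '*' with FOLLOW(D) on { '*' }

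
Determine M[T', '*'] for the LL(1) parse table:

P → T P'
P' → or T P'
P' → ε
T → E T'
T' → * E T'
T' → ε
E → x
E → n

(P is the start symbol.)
To find M[T', '*'], we find productions for T' where '*' is in the predict set (PREDICT(N → α) = (FIRST(α) \ {ε}) ∪ (FOLLOW(N) if α ⇒* ε)).

Relevant sets:
  FOLLOW(T') = { $, 'or' }

T' → * E T': PREDICT = { '*' }
  '*' is in predict set, so this production goes in M[T', '*']
T' → ε: PREDICT = { $, 'or' }

M[T', '*'] = T' → * E T'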